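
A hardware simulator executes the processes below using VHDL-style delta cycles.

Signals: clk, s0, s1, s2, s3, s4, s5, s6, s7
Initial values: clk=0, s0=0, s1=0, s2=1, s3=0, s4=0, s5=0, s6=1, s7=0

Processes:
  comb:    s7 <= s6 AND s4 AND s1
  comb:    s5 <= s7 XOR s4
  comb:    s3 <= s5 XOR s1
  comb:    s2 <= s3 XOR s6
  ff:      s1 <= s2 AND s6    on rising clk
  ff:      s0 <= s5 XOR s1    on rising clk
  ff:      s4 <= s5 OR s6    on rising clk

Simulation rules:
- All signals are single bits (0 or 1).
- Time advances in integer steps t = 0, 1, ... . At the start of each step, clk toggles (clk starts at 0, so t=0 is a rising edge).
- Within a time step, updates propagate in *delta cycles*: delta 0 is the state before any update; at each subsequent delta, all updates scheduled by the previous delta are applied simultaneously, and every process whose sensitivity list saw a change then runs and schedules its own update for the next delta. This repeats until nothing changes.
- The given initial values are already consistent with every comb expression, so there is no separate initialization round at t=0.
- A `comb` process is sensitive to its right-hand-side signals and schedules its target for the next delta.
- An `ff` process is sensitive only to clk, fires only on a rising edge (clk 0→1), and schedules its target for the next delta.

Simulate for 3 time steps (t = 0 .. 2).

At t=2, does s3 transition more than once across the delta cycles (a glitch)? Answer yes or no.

t=0 Δ0: s0=0 s6=1 s2=1 s1=0 s4=0 s7=0 s5=0 clk=0 s3=0
  Δ1: clk:0→1
  Δ2: s1:0→1, s4:0→1
  Δ3: s7:0→1, s5:0→1, s3:0→1
  Δ4: s2:1→0, s5:1→0, s3:1→0
  Δ5: s2:0→1, s3:0→1
  Δ6: s2:1→0
  (6Δ to stable)
t=1 Δ0: s0=0 s6=1 s2=0 s1=1 s4=1 s7=1 s5=0 clk=1 s3=1
  Δ1: clk:1→0
  (1Δ to stable)
t=2 Δ0: s0=0 s6=1 s2=0 s1=1 s4=1 s7=1 s5=0 clk=0 s3=1
  Δ1: clk:0→1
  Δ2: s0:0→1, s1:1→0
  Δ3: s7:1→0, s3:1→0
  Δ4: s2:0→1, s5:0→1
  Δ5: s3:0→1
  Δ6: s2:1→0
  (6Δ to stable)

yes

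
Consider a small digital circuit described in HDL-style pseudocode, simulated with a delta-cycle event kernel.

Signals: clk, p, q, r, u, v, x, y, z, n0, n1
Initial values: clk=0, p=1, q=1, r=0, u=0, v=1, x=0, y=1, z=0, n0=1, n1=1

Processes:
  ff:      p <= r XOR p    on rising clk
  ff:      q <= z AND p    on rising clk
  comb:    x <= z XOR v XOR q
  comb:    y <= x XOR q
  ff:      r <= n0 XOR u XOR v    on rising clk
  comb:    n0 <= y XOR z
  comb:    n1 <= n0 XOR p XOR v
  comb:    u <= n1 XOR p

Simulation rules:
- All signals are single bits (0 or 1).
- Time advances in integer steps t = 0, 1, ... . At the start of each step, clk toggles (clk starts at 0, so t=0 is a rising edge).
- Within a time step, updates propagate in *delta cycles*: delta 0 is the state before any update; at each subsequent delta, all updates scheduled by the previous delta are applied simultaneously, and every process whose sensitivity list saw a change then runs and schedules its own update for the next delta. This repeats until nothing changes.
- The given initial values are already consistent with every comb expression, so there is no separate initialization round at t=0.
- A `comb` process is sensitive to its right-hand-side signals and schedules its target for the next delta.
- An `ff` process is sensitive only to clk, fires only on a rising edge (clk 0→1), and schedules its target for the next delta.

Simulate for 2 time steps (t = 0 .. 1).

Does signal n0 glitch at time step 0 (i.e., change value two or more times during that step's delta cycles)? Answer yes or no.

t0.Δ0 r=0 x=0 u=0 q=1 y=1 p=1 z=0 v=1 clk=0 n1=1 n0=1
t0.Δ1 r=0 x=0 u=0 q=1 y=1 p=1 z=0 v=1 clk=1 n1=1 n0=1
t0.Δ2 r=0 x=0 u=0 q=0 y=1 p=1 z=0 v=1 clk=1 n1=1 n0=1
t0.Δ3 r=0 x=1 u=0 q=0 y=0 p=1 z=0 v=1 clk=1 n1=1 n0=1
t0.Δ4 r=0 x=1 u=0 q=0 y=1 p=1 z=0 v=1 clk=1 n1=1 n0=0
t0.Δ5 r=0 x=1 u=0 q=0 y=1 p=1 z=0 v=1 clk=1 n1=0 n0=1
t0.Δ6 r=0 x=1 u=1 q=0 y=1 p=1 z=0 v=1 clk=1 n1=1 n0=1
t0.Δ7 r=0 x=1 u=0 q=0 y=1 p=1 z=0 v=1 clk=1 n1=1 n0=1
t1.Δ0 r=0 x=1 u=0 q=0 y=1 p=1 z=0 v=1 clk=1 n1=1 n0=1
t1.Δ1 r=0 x=1 u=0 q=0 y=1 p=1 z=0 v=1 clk=0 n1=1 n0=1

yes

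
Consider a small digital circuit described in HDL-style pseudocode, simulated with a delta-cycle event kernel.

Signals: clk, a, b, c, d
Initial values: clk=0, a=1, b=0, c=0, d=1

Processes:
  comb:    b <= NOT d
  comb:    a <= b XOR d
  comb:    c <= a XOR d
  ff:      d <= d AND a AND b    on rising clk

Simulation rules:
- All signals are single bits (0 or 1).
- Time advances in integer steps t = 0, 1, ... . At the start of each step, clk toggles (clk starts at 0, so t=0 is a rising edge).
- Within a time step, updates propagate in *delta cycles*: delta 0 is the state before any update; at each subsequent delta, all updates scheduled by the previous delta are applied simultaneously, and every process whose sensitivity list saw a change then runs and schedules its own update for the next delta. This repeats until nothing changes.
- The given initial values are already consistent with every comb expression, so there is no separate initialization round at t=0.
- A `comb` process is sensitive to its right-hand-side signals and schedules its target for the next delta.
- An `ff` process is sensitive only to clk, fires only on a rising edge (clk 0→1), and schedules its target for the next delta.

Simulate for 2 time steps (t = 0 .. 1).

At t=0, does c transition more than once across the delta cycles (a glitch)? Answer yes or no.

yes

[bits: d,b,clk,c,a]
t=0: Δ0=10001 Δ1=10101 Δ2=00101 Δ3=01110 Δ4=01101 Δ5=01111 | 5Δ
t=1: Δ0=01111 Δ1=01011 | 1Δ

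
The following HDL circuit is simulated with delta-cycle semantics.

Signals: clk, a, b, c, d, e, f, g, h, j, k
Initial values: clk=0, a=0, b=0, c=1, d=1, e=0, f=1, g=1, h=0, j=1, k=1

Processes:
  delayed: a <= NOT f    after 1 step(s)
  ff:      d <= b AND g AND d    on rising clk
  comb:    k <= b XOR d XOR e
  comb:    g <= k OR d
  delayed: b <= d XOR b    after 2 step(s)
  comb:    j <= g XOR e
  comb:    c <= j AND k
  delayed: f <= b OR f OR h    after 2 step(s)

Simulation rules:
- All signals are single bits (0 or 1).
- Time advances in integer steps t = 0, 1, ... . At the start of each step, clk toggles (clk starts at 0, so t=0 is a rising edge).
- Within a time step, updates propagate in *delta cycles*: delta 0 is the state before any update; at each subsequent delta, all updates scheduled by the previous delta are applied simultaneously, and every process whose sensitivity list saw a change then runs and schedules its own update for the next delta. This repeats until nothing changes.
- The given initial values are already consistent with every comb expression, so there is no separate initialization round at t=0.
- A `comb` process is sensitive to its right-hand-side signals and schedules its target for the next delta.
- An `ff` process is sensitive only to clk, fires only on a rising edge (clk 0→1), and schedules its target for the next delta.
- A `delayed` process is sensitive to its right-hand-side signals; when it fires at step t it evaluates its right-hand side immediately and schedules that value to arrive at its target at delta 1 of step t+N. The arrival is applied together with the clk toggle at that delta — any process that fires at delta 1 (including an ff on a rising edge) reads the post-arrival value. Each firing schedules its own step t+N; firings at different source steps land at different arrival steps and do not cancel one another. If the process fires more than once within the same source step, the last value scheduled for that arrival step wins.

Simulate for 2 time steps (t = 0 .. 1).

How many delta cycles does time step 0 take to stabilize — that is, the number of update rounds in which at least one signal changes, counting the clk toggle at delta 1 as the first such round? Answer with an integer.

5

t=0 Δ0: f=1 a=0 k=1 e=0 h=0 b=0 d=1 j=1 g=1 clk=0 c=1
  Δ1: clk:0→1
  Δ2: d:1→0
  Δ3: k:1→0
  Δ4: g:1→0, c:1→0
  Δ5: j:1→0
  (5Δ to stable)
t=1 Δ0: f=1 a=0 k=0 e=0 h=0 b=0 d=0 j=0 g=0 clk=1 c=0
  Δ1: clk:1→0
  (1Δ to stable)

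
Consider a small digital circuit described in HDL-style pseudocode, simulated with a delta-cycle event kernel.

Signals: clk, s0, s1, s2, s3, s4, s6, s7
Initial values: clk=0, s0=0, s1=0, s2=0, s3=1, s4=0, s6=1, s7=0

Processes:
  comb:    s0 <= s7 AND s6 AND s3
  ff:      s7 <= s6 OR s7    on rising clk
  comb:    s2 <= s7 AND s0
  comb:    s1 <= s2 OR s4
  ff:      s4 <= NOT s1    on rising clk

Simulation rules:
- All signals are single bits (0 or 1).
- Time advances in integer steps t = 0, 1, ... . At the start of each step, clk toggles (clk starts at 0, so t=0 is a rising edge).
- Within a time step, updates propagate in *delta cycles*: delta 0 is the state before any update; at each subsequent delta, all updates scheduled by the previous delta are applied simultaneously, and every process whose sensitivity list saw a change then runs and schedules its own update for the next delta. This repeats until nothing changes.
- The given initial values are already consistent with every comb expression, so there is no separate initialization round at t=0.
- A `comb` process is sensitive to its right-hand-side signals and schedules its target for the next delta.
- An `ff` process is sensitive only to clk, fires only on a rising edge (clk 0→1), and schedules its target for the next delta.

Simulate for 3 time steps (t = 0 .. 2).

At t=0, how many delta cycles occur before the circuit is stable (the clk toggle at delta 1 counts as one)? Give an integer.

t0.Δ0 s2=0 s0=0 s3=1 s4=0 s6=1 s7=0 clk=0 s1=0
t0.Δ1 s2=0 s0=0 s3=1 s4=0 s6=1 s7=0 clk=1 s1=0
t0.Δ2 s2=0 s0=0 s3=1 s4=1 s6=1 s7=1 clk=1 s1=0
t0.Δ3 s2=0 s0=1 s3=1 s4=1 s6=1 s7=1 clk=1 s1=1
t0.Δ4 s2=1 s0=1 s3=1 s4=1 s6=1 s7=1 clk=1 s1=1
t1.Δ0 s2=1 s0=1 s3=1 s4=1 s6=1 s7=1 clk=1 s1=1
t1.Δ1 s2=1 s0=1 s3=1 s4=1 s6=1 s7=1 clk=0 s1=1
t2.Δ0 s2=1 s0=1 s3=1 s4=1 s6=1 s7=1 clk=0 s1=1
t2.Δ1 s2=1 s0=1 s3=1 s4=1 s6=1 s7=1 clk=1 s1=1
t2.Δ2 s2=1 s0=1 s3=1 s4=0 s6=1 s7=1 clk=1 s1=1

4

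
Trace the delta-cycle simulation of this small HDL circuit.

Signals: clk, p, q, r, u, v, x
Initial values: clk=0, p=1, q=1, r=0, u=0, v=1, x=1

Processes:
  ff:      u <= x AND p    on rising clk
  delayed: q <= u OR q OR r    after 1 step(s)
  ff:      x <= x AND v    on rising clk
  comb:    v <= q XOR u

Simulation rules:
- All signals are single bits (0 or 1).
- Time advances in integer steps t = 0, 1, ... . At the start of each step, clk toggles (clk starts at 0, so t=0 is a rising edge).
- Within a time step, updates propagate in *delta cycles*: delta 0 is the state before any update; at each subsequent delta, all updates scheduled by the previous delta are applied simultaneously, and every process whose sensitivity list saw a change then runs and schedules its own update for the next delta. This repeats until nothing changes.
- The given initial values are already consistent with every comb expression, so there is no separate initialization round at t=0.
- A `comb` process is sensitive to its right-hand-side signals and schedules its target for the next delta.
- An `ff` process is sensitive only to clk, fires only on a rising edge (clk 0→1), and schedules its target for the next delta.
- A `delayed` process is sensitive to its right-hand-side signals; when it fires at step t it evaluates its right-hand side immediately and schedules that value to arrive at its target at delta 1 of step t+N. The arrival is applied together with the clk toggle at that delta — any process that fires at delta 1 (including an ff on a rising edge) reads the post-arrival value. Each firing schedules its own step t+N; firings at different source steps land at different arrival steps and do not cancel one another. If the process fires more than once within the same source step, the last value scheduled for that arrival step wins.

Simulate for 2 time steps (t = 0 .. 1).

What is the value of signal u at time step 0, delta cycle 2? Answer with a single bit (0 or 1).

1

t0.Δ0 q=1 u=0 x=1 clk=0 v=1 r=0 p=1
t0.Δ1 q=1 u=0 x=1 clk=1 v=1 r=0 p=1
t0.Δ2 q=1 u=1 x=1 clk=1 v=1 r=0 p=1
t0.Δ3 q=1 u=1 x=1 clk=1 v=0 r=0 p=1
t1.Δ0 q=1 u=1 x=1 clk=1 v=0 r=0 p=1
t1.Δ1 q=1 u=1 x=1 clk=0 v=0 r=0 p=1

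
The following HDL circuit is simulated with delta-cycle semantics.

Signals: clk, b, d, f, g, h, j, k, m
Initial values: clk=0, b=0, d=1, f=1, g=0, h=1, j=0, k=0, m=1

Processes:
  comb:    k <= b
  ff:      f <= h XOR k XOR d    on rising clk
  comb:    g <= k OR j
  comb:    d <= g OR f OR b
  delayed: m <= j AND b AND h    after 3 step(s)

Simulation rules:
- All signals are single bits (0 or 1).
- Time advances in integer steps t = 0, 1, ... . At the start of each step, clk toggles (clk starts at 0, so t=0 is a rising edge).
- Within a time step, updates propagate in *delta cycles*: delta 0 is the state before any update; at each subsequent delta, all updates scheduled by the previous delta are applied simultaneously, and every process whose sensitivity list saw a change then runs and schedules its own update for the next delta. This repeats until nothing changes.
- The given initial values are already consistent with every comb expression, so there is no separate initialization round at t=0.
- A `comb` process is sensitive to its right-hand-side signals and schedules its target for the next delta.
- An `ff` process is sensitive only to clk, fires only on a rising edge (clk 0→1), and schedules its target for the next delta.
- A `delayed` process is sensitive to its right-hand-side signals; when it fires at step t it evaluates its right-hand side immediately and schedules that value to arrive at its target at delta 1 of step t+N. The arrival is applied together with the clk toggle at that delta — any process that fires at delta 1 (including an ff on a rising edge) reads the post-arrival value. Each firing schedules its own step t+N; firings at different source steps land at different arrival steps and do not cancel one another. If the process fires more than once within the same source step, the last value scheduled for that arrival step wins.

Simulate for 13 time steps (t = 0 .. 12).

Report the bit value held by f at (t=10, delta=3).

t0.Δ0 h=1 b=0 clk=0 m=1 f=1 k=0 j=0 d=1 g=0
t0.Δ1 h=1 b=0 clk=1 m=1 f=1 k=0 j=0 d=1 g=0
t0.Δ2 h=1 b=0 clk=1 m=1 f=0 k=0 j=0 d=1 g=0
t0.Δ3 h=1 b=0 clk=1 m=1 f=0 k=0 j=0 d=0 g=0
t1.Δ0 h=1 b=0 clk=1 m=1 f=0 k=0 j=0 d=0 g=0
t1.Δ1 h=1 b=0 clk=0 m=1 f=0 k=0 j=0 d=0 g=0
t2.Δ0 h=1 b=0 clk=0 m=1 f=0 k=0 j=0 d=0 g=0
t2.Δ1 h=1 b=0 clk=1 m=1 f=0 k=0 j=0 d=0 g=0
t2.Δ2 h=1 b=0 clk=1 m=1 f=1 k=0 j=0 d=0 g=0
t2.Δ3 h=1 b=0 clk=1 m=1 f=1 k=0 j=0 d=1 g=0
t3.Δ0 h=1 b=0 clk=1 m=1 f=1 k=0 j=0 d=1 g=0
t3.Δ1 h=1 b=0 clk=0 m=1 f=1 k=0 j=0 d=1 g=0
t4.Δ0 h=1 b=0 clk=0 m=1 f=1 k=0 j=0 d=1 g=0
t4.Δ1 h=1 b=0 clk=1 m=1 f=1 k=0 j=0 d=1 g=0
t4.Δ2 h=1 b=0 clk=1 m=1 f=0 k=0 j=0 d=1 g=0
t4.Δ3 h=1 b=0 clk=1 m=1 f=0 k=0 j=0 d=0 g=0
t5.Δ0 h=1 b=0 clk=1 m=1 f=0 k=0 j=0 d=0 g=0
t5.Δ1 h=1 b=0 clk=0 m=1 f=0 k=0 j=0 d=0 g=0
t6.Δ0 h=1 b=0 clk=0 m=1 f=0 k=0 j=0 d=0 g=0
t6.Δ1 h=1 b=0 clk=1 m=1 f=0 k=0 j=0 d=0 g=0
t6.Δ2 h=1 b=0 clk=1 m=1 f=1 k=0 j=0 d=0 g=0
t6.Δ3 h=1 b=0 clk=1 m=1 f=1 k=0 j=0 d=1 g=0
t7.Δ0 h=1 b=0 clk=1 m=1 f=1 k=0 j=0 d=1 g=0
t7.Δ1 h=1 b=0 clk=0 m=1 f=1 k=0 j=0 d=1 g=0
t8.Δ0 h=1 b=0 clk=0 m=1 f=1 k=0 j=0 d=1 g=0
t8.Δ1 h=1 b=0 clk=1 m=1 f=1 k=0 j=0 d=1 g=0
t8.Δ2 h=1 b=0 clk=1 m=1 f=0 k=0 j=0 d=1 g=0
t8.Δ3 h=1 b=0 clk=1 m=1 f=0 k=0 j=0 d=0 g=0
t9.Δ0 h=1 b=0 clk=1 m=1 f=0 k=0 j=0 d=0 g=0
t9.Δ1 h=1 b=0 clk=0 m=1 f=0 k=0 j=0 d=0 g=0
t10.Δ0 h=1 b=0 clk=0 m=1 f=0 k=0 j=0 d=0 g=0
t10.Δ1 h=1 b=0 clk=1 m=1 f=0 k=0 j=0 d=0 g=0
t10.Δ2 h=1 b=0 clk=1 m=1 f=1 k=0 j=0 d=0 g=0
t10.Δ3 h=1 b=0 clk=1 m=1 f=1 k=0 j=0 d=1 g=0
t11.Δ0 h=1 b=0 clk=1 m=1 f=1 k=0 j=0 d=1 g=0
t11.Δ1 h=1 b=0 clk=0 m=1 f=1 k=0 j=0 d=1 g=0
t12.Δ0 h=1 b=0 clk=0 m=1 f=1 k=0 j=0 d=1 g=0
t12.Δ1 h=1 b=0 clk=1 m=1 f=1 k=0 j=0 d=1 g=0
t12.Δ2 h=1 b=0 clk=1 m=1 f=0 k=0 j=0 d=1 g=0
t12.Δ3 h=1 b=0 clk=1 m=1 f=0 k=0 j=0 d=0 g=0

1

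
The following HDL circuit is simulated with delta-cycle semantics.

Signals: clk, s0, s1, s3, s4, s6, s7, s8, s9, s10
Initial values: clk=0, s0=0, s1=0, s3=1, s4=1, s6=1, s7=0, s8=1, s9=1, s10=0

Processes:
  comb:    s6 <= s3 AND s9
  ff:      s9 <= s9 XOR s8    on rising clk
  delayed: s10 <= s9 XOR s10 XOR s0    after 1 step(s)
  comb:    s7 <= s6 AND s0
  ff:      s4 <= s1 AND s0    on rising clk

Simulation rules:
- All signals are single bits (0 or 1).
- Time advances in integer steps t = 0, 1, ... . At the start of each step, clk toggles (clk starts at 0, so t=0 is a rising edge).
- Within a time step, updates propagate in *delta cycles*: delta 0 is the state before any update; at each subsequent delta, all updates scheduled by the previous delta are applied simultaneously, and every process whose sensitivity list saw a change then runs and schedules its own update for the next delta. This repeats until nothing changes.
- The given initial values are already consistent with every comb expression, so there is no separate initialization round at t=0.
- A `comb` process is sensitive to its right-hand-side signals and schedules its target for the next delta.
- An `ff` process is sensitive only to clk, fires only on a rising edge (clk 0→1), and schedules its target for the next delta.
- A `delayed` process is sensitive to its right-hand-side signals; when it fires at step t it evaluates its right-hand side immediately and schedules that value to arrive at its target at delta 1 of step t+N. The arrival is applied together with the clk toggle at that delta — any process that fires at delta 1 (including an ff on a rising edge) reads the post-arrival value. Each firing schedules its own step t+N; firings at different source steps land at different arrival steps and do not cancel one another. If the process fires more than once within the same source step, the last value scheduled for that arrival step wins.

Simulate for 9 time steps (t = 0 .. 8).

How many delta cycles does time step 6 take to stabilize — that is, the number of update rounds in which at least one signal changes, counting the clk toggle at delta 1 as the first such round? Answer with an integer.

t=0 Δ0: s6=1 s3=1 s7=0 s0=0 s10=0 s8=1 s1=0 s4=1 clk=0 s9=1
  Δ1: clk:0→1
  Δ2: s4:1→0, s9:1→0
  Δ3: s6:1→0
  (3Δ to stable)
t=1 Δ0: s6=0 s3=1 s7=0 s0=0 s10=0 s8=1 s1=0 s4=0 clk=1 s9=0
  Δ1: clk:1→0
  (1Δ to stable)
t=2 Δ0: s6=0 s3=1 s7=0 s0=0 s10=0 s8=1 s1=0 s4=0 clk=0 s9=0
  Δ1: clk:0→1
  Δ2: s9:0→1
  Δ3: s6:0→1
  (3Δ to stable)
t=3 Δ0: s6=1 s3=1 s7=0 s0=0 s10=0 s8=1 s1=0 s4=0 clk=1 s9=1
  Δ1: s10:0→1, clk:1→0
  (1Δ to stable)
t=4 Δ0: s6=1 s3=1 s7=0 s0=0 s10=1 s8=1 s1=0 s4=0 clk=0 s9=1
  Δ1: s10:1→0, clk:0→1
  Δ2: s9:1→0
  Δ3: s6:1→0
  (3Δ to stable)
t=5 Δ0: s6=0 s3=1 s7=0 s0=0 s10=0 s8=1 s1=0 s4=0 clk=1 s9=0
  Δ1: clk:1→0
  (1Δ to stable)
t=6 Δ0: s6=0 s3=1 s7=0 s0=0 s10=0 s8=1 s1=0 s4=0 clk=0 s9=0
  Δ1: clk:0→1
  Δ2: s9:0→1
  Δ3: s6:0→1
  (3Δ to stable)
t=7 Δ0: s6=1 s3=1 s7=0 s0=0 s10=0 s8=1 s1=0 s4=0 clk=1 s9=1
  Δ1: s10:0→1, clk:1→0
  (1Δ to stable)
t=8 Δ0: s6=1 s3=1 s7=0 s0=0 s10=1 s8=1 s1=0 s4=0 clk=0 s9=1
  Δ1: s10:1→0, clk:0→1
  Δ2: s9:1→0
  Δ3: s6:1→0
  (3Δ to stable)

3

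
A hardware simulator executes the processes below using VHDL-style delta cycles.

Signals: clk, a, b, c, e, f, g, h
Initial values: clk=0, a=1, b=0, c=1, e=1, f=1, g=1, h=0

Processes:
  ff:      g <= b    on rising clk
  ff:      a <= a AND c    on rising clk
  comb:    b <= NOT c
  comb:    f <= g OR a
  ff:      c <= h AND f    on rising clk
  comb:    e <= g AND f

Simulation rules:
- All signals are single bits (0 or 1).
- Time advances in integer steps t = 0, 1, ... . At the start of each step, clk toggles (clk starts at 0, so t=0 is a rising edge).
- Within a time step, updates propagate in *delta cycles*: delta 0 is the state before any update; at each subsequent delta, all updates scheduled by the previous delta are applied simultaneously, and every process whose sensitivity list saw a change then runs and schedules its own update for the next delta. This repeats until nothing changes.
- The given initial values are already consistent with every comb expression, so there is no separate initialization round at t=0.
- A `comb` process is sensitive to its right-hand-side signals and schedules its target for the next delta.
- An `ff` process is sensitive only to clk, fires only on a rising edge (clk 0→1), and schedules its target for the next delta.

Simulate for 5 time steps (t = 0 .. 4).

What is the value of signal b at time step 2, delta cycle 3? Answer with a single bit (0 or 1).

1

t=0 Δ0: c=1 b=0 e=1 f=1 clk=0 a=1 g=1 h=0
  Δ1: clk:0→1
  Δ2: c:1→0, g:1→0
  Δ3: b:0→1, e:1→0
  (3Δ to stable)
t=1 Δ0: c=0 b=1 e=0 f=1 clk=1 a=1 g=0 h=0
  Δ1: clk:1→0
  (1Δ to stable)
t=2 Δ0: c=0 b=1 e=0 f=1 clk=0 a=1 g=0 h=0
  Δ1: clk:0→1
  Δ2: a:1→0, g:0→1
  Δ3: e:0→1
  (3Δ to stable)
t=3 Δ0: c=0 b=1 e=1 f=1 clk=1 a=0 g=1 h=0
  Δ1: clk:1→0
  (1Δ to stable)
t=4 Δ0: c=0 b=1 e=1 f=1 clk=0 a=0 g=1 h=0
  Δ1: clk:0→1
  (1Δ to stable)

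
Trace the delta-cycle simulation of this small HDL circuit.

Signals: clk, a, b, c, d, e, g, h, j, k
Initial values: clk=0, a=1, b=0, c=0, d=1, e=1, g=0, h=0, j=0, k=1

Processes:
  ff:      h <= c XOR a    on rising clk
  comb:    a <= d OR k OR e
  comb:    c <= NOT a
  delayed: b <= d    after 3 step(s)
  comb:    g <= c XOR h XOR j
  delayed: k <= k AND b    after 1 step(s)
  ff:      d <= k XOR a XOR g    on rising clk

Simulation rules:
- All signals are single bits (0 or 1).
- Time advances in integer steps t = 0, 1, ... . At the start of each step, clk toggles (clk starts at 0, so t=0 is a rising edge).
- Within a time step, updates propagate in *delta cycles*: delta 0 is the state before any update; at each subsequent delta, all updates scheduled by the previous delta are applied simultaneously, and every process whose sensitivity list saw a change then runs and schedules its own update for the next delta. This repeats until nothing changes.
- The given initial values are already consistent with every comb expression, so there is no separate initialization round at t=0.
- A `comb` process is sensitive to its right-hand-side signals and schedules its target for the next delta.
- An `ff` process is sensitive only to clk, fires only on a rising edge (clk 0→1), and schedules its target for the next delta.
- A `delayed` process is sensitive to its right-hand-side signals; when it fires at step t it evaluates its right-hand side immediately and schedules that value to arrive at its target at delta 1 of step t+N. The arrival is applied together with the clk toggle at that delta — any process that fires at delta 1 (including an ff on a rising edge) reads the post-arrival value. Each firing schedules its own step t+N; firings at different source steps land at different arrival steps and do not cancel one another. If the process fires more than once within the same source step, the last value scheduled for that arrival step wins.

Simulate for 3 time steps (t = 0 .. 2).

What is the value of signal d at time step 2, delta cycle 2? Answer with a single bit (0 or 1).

t0.Δ0 e=1 j=0 g=0 clk=0 c=0 a=1 d=1 b=0 h=0 k=1
t0.Δ1 e=1 j=0 g=0 clk=1 c=0 a=1 d=1 b=0 h=0 k=1
t0.Δ2 e=1 j=0 g=0 clk=1 c=0 a=1 d=0 b=0 h=1 k=1
t0.Δ3 e=1 j=0 g=1 clk=1 c=0 a=1 d=0 b=0 h=1 k=1
t1.Δ0 e=1 j=0 g=1 clk=1 c=0 a=1 d=0 b=0 h=1 k=1
t1.Δ1 e=1 j=0 g=1 clk=0 c=0 a=1 d=0 b=0 h=1 k=1
t2.Δ0 e=1 j=0 g=1 clk=0 c=0 a=1 d=0 b=0 h=1 k=1
t2.Δ1 e=1 j=0 g=1 clk=1 c=0 a=1 d=0 b=0 h=1 k=1
t2.Δ2 e=1 j=0 g=1 clk=1 c=0 a=1 d=1 b=0 h=1 k=1

1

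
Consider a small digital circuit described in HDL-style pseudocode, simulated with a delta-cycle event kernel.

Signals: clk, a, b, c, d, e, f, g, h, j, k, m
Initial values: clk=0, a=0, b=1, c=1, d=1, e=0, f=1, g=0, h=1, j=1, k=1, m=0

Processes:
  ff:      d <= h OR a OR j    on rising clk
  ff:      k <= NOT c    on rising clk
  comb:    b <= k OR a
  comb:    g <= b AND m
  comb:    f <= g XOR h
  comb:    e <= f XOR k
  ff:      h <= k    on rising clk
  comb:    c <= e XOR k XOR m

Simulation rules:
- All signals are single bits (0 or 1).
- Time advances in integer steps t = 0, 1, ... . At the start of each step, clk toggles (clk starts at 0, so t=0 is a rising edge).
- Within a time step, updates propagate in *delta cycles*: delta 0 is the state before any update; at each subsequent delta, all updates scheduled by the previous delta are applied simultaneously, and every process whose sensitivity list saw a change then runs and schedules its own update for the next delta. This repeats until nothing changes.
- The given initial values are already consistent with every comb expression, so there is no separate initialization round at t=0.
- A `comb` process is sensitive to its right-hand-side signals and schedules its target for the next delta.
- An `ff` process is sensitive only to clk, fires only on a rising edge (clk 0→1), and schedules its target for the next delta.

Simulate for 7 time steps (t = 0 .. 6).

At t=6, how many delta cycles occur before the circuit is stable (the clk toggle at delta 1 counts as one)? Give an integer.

t0.Δ0 m=0 b=1 a=0 clk=0 h=1 j=1 f=1 e=0 d=1 c=1 k=1 g=0
t0.Δ1 m=0 b=1 a=0 clk=1 h=1 j=1 f=1 e=0 d=1 c=1 k=1 g=0
t0.Δ2 m=0 b=1 a=0 clk=1 h=1 j=1 f=1 e=0 d=1 c=1 k=0 g=0
t0.Δ3 m=0 b=0 a=0 clk=1 h=1 j=1 f=1 e=1 d=1 c=0 k=0 g=0
t0.Δ4 m=0 b=0 a=0 clk=1 h=1 j=1 f=1 e=1 d=1 c=1 k=0 g=0
t1.Δ0 m=0 b=0 a=0 clk=1 h=1 j=1 f=1 e=1 d=1 c=1 k=0 g=0
t1.Δ1 m=0 b=0 a=0 clk=0 h=1 j=1 f=1 e=1 d=1 c=1 k=0 g=0
t2.Δ0 m=0 b=0 a=0 clk=0 h=1 j=1 f=1 e=1 d=1 c=1 k=0 g=0
t2.Δ1 m=0 b=0 a=0 clk=1 h=1 j=1 f=1 e=1 d=1 c=1 k=0 g=0
t2.Δ2 m=0 b=0 a=0 clk=1 h=0 j=1 f=1 e=1 d=1 c=1 k=0 g=0
t2.Δ3 m=0 b=0 a=0 clk=1 h=0 j=1 f=0 e=1 d=1 c=1 k=0 g=0
t2.Δ4 m=0 b=0 a=0 clk=1 h=0 j=1 f=0 e=0 d=1 c=1 k=0 g=0
t2.Δ5 m=0 b=0 a=0 clk=1 h=0 j=1 f=0 e=0 d=1 c=0 k=0 g=0
t3.Δ0 m=0 b=0 a=0 clk=1 h=0 j=1 f=0 e=0 d=1 c=0 k=0 g=0
t3.Δ1 m=0 b=0 a=0 clk=0 h=0 j=1 f=0 e=0 d=1 c=0 k=0 g=0
t4.Δ0 m=0 b=0 a=0 clk=0 h=0 j=1 f=0 e=0 d=1 c=0 k=0 g=0
t4.Δ1 m=0 b=0 a=0 clk=1 h=0 j=1 f=0 e=0 d=1 c=0 k=0 g=0
t4.Δ2 m=0 b=0 a=0 clk=1 h=0 j=1 f=0 e=0 d=1 c=0 k=1 g=0
t4.Δ3 m=0 b=1 a=0 clk=1 h=0 j=1 f=0 e=1 d=1 c=1 k=1 g=0
t4.Δ4 m=0 b=1 a=0 clk=1 h=0 j=1 f=0 e=1 d=1 c=0 k=1 g=0
t5.Δ0 m=0 b=1 a=0 clk=1 h=0 j=1 f=0 e=1 d=1 c=0 k=1 g=0
t5.Δ1 m=0 b=1 a=0 clk=0 h=0 j=1 f=0 e=1 d=1 c=0 k=1 g=0
t6.Δ0 m=0 b=1 a=0 clk=0 h=0 j=1 f=0 e=1 d=1 c=0 k=1 g=0
t6.Δ1 m=0 b=1 a=0 clk=1 h=0 j=1 f=0 e=1 d=1 c=0 k=1 g=0
t6.Δ2 m=0 b=1 a=0 clk=1 h=1 j=1 f=0 e=1 d=1 c=0 k=1 g=0
t6.Δ3 m=0 b=1 a=0 clk=1 h=1 j=1 f=1 e=1 d=1 c=0 k=1 g=0
t6.Δ4 m=0 b=1 a=0 clk=1 h=1 j=1 f=1 e=0 d=1 c=0 k=1 g=0
t6.Δ5 m=0 b=1 a=0 clk=1 h=1 j=1 f=1 e=0 d=1 c=1 k=1 g=0

5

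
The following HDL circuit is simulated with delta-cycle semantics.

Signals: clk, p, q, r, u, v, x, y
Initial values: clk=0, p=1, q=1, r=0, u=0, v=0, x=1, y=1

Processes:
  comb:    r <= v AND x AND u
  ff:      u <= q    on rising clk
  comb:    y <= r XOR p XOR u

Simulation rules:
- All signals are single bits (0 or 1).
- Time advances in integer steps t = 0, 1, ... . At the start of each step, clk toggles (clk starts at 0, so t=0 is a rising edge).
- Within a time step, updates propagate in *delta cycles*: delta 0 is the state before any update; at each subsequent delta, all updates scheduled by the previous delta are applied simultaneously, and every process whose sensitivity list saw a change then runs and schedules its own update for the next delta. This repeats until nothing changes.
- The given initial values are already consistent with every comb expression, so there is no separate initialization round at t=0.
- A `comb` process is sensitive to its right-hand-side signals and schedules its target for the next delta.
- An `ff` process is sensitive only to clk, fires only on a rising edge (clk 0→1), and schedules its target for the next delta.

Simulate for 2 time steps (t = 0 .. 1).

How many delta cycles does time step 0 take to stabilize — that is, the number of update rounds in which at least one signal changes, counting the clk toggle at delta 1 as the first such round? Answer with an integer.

t0.Δ0 p=1 y=1 u=0 v=0 clk=0 x=1 q=1 r=0
t0.Δ1 p=1 y=1 u=0 v=0 clk=1 x=1 q=1 r=0
t0.Δ2 p=1 y=1 u=1 v=0 clk=1 x=1 q=1 r=0
t0.Δ3 p=1 y=0 u=1 v=0 clk=1 x=1 q=1 r=0
t1.Δ0 p=1 y=0 u=1 v=0 clk=1 x=1 q=1 r=0
t1.Δ1 p=1 y=0 u=1 v=0 clk=0 x=1 q=1 r=0

3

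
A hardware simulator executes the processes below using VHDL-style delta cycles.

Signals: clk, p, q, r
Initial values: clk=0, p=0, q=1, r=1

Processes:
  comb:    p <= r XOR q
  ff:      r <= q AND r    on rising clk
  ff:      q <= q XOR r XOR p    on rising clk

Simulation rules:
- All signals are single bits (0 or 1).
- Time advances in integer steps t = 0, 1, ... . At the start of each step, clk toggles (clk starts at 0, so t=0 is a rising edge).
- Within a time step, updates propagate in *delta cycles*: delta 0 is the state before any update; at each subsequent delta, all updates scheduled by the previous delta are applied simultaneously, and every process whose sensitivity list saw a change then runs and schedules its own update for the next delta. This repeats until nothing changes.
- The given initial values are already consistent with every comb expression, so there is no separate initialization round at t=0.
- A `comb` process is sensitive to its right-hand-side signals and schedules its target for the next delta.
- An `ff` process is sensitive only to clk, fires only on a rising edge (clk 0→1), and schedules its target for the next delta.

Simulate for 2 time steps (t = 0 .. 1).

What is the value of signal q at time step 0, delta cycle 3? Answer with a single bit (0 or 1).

0

t0.Δ0 q=1 r=1 p=0 clk=0
t0.Δ1 q=1 r=1 p=0 clk=1
t0.Δ2 q=0 r=1 p=0 clk=1
t0.Δ3 q=0 r=1 p=1 clk=1
t1.Δ0 q=0 r=1 p=1 clk=1
t1.Δ1 q=0 r=1 p=1 clk=0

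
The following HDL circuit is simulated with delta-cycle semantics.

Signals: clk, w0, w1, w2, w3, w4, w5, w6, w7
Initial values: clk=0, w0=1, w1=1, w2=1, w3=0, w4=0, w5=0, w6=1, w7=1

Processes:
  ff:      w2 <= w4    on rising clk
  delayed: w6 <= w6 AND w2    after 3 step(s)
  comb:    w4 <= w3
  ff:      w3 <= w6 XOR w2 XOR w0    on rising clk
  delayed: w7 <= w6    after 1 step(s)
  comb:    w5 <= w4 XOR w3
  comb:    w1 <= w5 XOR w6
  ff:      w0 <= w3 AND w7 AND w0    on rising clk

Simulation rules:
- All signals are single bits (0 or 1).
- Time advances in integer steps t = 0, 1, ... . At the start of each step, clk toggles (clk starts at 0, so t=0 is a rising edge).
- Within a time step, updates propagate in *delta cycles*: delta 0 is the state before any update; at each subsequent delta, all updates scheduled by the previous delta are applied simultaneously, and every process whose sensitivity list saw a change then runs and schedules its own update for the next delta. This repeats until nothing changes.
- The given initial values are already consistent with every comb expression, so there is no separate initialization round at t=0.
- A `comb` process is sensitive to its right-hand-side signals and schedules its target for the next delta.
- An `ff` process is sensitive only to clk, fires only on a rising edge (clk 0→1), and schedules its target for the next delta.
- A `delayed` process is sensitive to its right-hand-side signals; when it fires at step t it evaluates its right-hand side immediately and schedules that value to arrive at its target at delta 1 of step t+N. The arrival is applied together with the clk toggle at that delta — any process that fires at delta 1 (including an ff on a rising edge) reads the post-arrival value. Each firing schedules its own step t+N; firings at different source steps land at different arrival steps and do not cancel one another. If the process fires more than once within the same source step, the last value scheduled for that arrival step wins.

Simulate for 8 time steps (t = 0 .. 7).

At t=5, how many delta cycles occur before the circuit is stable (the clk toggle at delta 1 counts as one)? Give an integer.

2

[bits: clk,w6,w1,w7,w0,w5,w2,w4,w3]
t=0: Δ0=011110100 Δ1=111110100 Δ2=111100001 Δ3=111101011 Δ4=110100011 Δ5=111100011 | 5Δ
t=1: Δ0=111100011 Δ1=011100011 | 1Δ
t=2: Δ0=011100011 Δ1=111100011 Δ2=111100111 | 2Δ
t=3: Δ0=111100111 Δ1=001100111 Δ2=000100111 | 2Δ
t=4: Δ0=000100111 Δ1=100000111 | 1Δ
t=5: Δ0=100000111 Δ1=010000111 Δ2=011000111 | 2Δ
t=6: Δ0=011000111 Δ1=101100111 Δ2=100100111 | 2Δ
t=7: Δ0=100100111 Δ1=000000111 | 1Δ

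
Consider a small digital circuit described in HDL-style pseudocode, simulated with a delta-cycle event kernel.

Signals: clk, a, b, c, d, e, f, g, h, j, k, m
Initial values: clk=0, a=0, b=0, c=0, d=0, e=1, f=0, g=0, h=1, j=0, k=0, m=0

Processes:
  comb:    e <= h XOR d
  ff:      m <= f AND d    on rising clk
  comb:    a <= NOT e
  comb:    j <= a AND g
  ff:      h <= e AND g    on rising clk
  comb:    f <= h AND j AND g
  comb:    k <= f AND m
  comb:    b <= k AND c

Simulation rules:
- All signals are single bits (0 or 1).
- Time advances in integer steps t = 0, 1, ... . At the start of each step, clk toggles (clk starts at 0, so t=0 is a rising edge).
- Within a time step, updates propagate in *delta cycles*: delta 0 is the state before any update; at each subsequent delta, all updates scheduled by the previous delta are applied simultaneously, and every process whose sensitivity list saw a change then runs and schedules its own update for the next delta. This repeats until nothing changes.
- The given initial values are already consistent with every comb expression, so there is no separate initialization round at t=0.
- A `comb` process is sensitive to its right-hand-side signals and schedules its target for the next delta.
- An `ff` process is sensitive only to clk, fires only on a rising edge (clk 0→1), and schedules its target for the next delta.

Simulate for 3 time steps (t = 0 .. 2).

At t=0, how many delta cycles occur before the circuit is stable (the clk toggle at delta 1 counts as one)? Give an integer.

[bits: d,b,clk,f,a,k,h,j,m,e,c,g]
t=0: Δ0=000000100100 Δ1=001000100100 Δ2=001000000100 Δ3=001000000000 Δ4=001010000000 | 4Δ
t=1: Δ0=001010000000 Δ1=000010000000 | 1Δ
t=2: Δ0=000010000000 Δ1=001010000000 | 1Δ

4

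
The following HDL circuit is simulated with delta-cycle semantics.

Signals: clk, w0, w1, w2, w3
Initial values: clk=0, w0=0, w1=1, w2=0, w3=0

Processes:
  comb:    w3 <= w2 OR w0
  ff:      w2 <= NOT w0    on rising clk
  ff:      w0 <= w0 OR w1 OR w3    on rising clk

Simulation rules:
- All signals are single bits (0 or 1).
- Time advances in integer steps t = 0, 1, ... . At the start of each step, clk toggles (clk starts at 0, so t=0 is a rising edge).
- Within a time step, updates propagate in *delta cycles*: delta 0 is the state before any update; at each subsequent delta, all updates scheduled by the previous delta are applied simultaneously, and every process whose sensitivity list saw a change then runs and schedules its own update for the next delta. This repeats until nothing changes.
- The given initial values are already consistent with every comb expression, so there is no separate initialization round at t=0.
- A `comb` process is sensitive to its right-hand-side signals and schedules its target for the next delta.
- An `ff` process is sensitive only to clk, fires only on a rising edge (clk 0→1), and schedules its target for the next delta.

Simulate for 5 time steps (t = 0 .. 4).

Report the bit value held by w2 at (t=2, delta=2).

0

t0.Δ0 w3=0 w1=1 clk=0 w2=0 w0=0
t0.Δ1 w3=0 w1=1 clk=1 w2=0 w0=0
t0.Δ2 w3=0 w1=1 clk=1 w2=1 w0=1
t0.Δ3 w3=1 w1=1 clk=1 w2=1 w0=1
t1.Δ0 w3=1 w1=1 clk=1 w2=1 w0=1
t1.Δ1 w3=1 w1=1 clk=0 w2=1 w0=1
t2.Δ0 w3=1 w1=1 clk=0 w2=1 w0=1
t2.Δ1 w3=1 w1=1 clk=1 w2=1 w0=1
t2.Δ2 w3=1 w1=1 clk=1 w2=0 w0=1
t3.Δ0 w3=1 w1=1 clk=1 w2=0 w0=1
t3.Δ1 w3=1 w1=1 clk=0 w2=0 w0=1
t4.Δ0 w3=1 w1=1 clk=0 w2=0 w0=1
t4.Δ1 w3=1 w1=1 clk=1 w2=0 w0=1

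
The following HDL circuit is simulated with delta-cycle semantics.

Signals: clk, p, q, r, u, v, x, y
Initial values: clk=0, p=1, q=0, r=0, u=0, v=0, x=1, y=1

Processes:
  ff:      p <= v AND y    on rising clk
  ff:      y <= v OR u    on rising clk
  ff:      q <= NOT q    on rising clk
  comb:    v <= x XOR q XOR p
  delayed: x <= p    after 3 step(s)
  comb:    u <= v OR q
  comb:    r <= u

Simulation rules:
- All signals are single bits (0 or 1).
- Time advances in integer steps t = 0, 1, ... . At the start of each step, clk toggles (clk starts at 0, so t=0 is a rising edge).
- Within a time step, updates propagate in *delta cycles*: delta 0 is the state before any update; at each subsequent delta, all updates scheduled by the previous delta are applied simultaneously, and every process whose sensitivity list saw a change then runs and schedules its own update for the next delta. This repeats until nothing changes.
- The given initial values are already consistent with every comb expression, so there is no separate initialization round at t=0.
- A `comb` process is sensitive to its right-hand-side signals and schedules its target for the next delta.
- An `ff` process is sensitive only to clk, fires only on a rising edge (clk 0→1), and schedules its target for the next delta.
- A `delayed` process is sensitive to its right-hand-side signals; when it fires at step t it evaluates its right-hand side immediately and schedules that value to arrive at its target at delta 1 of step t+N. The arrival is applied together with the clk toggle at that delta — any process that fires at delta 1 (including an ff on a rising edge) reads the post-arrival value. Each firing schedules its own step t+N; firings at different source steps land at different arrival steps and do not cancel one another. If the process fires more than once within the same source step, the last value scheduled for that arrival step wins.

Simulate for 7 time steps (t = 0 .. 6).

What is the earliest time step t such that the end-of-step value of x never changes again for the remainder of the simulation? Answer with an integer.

3

[bits: r,u,clk,p,v,x,q,y]
t=0: Δ0=00010101 Δ1=00110101 Δ2=00100110 Δ3=01100110 Δ4=11100110 | 4Δ
t=1: Δ0=11100110 Δ1=11000110 | 1Δ
t=2: Δ0=11000110 Δ1=11100110 Δ2=11100101 Δ3=10101101 Δ4=01101101 Δ5=11101101 | 5Δ
t=3: Δ0=11101101 Δ1=11001001 Δ2=11000001 Δ3=10000001 Δ4=00000001 | 4Δ
t=4: Δ0=00000001 Δ1=00100001 Δ2=00100010 Δ3=01101010 Δ4=11101010 | 4Δ
t=5: Δ0=11101010 Δ1=11001010 | 1Δ
t=6: Δ0=11001010 Δ1=11101010 Δ2=11101001 Δ3=11100001 Δ4=10100001 Δ5=00100001 | 5Δ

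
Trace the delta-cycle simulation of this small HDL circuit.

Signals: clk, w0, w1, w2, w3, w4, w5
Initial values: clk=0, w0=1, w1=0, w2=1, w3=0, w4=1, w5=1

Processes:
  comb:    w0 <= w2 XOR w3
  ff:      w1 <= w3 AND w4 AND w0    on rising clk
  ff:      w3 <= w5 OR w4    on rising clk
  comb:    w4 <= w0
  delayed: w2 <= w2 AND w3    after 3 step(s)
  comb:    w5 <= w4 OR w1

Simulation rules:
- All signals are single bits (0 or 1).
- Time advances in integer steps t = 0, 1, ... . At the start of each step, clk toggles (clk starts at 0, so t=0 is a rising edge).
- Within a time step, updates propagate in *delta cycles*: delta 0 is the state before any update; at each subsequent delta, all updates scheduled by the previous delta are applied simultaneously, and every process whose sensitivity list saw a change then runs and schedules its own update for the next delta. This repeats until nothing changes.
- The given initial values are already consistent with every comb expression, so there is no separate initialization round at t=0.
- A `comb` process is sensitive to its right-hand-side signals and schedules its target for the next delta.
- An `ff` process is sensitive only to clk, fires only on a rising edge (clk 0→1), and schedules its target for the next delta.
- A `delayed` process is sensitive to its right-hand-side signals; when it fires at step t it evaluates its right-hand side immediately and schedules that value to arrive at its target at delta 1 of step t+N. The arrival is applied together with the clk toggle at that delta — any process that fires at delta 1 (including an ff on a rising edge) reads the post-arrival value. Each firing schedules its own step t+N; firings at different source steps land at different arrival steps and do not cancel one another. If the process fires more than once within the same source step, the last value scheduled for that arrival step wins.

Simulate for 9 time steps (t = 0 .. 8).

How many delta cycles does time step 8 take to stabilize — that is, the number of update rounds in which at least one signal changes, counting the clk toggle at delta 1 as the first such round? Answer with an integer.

4

t=0 Δ0: w3=0 w5=1 w1=0 w2=1 w4=1 clk=0 w0=1
  Δ1: clk:0→1
  Δ2: w3:0→1
  Δ3: w0:1→0
  Δ4: w4:1→0
  Δ5: w5:1→0
  (5Δ to stable)
t=1 Δ0: w3=1 w5=0 w1=0 w2=1 w4=0 clk=1 w0=0
  Δ1: clk:1→0
  (1Δ to stable)
t=2 Δ0: w3=1 w5=0 w1=0 w2=1 w4=0 clk=0 w0=0
  Δ1: clk:0→1
  Δ2: w3:1→0
  Δ3: w0:0→1
  Δ4: w4:0→1
  Δ5: w5:0→1
  (5Δ to stable)
t=3 Δ0: w3=0 w5=1 w1=0 w2=1 w4=1 clk=1 w0=1
  Δ1: clk:1→0
  (1Δ to stable)
t=4 Δ0: w3=0 w5=1 w1=0 w2=1 w4=1 clk=0 w0=1
  Δ1: clk:0→1
  Δ2: w3:0→1
  Δ3: w0:1→0
  Δ4: w4:1→0
  Δ5: w5:1→0
  (5Δ to stable)
t=5 Δ0: w3=1 w5=0 w1=0 w2=1 w4=0 clk=1 w0=0
  Δ1: w2:1→0, clk:1→0
  Δ2: w0:0→1
  Δ3: w4:0→1
  Δ4: w5:0→1
  (4Δ to stable)
t=6 Δ0: w3=1 w5=1 w1=0 w2=0 w4=1 clk=0 w0=1
  Δ1: clk:0→1
  Δ2: w1:0→1
  (2Δ to stable)
t=7 Δ0: w3=1 w5=1 w1=1 w2=0 w4=1 clk=1 w0=1
  Δ1: w2:0→1, clk:1→0
  Δ2: w0:1→0
  Δ3: w4:1→0
  (3Δ to stable)
t=8 Δ0: w3=1 w5=1 w1=1 w2=1 w4=0 clk=0 w0=0
  Δ1: w2:1→0, clk:0→1
  Δ2: w1:1→0, w0:0→1
  Δ3: w5:1→0, w4:0→1
  Δ4: w5:0→1
  (4Δ to stable)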